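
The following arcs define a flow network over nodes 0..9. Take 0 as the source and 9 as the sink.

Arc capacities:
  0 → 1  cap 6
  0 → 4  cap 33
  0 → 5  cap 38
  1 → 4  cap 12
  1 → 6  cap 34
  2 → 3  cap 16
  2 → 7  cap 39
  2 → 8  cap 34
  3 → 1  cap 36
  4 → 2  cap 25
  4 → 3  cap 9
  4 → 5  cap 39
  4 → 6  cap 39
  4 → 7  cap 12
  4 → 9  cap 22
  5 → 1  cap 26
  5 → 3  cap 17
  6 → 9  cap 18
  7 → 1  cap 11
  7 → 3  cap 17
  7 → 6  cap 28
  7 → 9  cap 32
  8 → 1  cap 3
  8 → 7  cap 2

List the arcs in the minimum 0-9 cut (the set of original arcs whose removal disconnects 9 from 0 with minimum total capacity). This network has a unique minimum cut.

augment #1: 0→4→9 push 22
augment #2: 0→1→6→9 push 6
augment #3: 0→4→6→9 push 11
augment #4: 0→5→1→6→9 push 1
augment #5: 0→5→1→4→7→9 push 12
augment #6: 0→5→1→6→4→2→7→9 push 11
max flow = 63; residual-reachable set from 0 gives S-side
cut edges (S→T): {(0,4), (1,4), (6,9)} total cap 63

Min-cut arcs: {(0,4), (1,4), (6,9)} (total capacity 63)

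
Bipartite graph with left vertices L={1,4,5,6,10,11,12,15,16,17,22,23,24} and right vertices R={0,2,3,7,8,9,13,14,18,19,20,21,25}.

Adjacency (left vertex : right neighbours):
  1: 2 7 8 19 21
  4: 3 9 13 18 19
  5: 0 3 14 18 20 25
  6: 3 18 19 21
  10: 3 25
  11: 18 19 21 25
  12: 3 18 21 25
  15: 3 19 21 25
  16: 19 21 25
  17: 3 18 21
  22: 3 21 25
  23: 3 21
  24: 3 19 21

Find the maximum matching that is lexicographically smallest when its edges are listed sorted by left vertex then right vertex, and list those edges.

Lex-smallest maximum matching: {(1,2), (4,9), (5,0), (6,3), (10,25), (11,18), (12,21), (15,19)}

|M| = 8 (so the lex-smallest maximum matching has 8 edges)
process left vertices in ascending order; for each, take the smallest-labelled available neighbour that still permits 8 edges overall, or leave it unmatched if none does
lex-smallest matching: {1-2, 4-9, 5-0, 6-3, 10-25, 11-18, 12-21, 15-19}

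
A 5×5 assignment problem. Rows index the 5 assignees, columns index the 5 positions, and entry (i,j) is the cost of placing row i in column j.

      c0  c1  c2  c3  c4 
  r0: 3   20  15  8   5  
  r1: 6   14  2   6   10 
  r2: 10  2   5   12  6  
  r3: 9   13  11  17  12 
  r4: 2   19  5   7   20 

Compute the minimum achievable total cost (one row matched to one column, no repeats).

optimal assignment: row0→col4 (cost 5), row1→col2 (cost 2), row2→col1 (cost 2), row3→col0 (cost 9), row4→col3 (cost 7)
total = 5 + 2 + 2 + 9 + 7 = 25

Minimum assignment cost: 25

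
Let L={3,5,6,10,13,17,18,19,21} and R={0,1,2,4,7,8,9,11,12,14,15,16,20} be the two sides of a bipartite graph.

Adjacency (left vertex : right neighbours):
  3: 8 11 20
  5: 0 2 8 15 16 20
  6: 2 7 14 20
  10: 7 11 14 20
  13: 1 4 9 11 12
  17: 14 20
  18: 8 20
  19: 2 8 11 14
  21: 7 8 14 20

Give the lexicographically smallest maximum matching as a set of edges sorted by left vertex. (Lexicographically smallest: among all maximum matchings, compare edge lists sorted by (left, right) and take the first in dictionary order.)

|M| = 8 (so the lex-smallest maximum matching has 8 edges)
process left vertices in ascending order; for each, take the smallest-labelled available neighbour that still permits 8 edges overall, or leave it unmatched if none does
lex-smallest matching: {3-8, 5-0, 6-2, 10-7, 13-1, 17-14, 18-20, 19-11}

Lex-smallest maximum matching: {(3,8), (5,0), (6,2), (10,7), (13,1), (17,14), (18,20), (19,11)}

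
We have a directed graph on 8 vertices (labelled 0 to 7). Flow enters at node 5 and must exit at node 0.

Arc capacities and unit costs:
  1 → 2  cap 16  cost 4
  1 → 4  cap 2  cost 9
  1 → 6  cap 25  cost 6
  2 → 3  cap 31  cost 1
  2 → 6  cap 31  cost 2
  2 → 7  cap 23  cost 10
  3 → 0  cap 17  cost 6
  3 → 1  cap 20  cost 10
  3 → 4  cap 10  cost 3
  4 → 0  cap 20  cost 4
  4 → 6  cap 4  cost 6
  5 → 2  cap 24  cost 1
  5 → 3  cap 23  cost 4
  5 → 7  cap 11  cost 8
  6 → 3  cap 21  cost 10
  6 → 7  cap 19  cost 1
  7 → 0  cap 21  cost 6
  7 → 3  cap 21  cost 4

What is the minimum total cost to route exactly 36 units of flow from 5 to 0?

Minimum cost for 36 units: 340

shortest-cost path #1: 5→2→3→0 push 17 @ unit cost 8 (adds 136)
shortest-cost path #2: 5→2→3→4→0 push 7 @ unit cost 9 (adds 63)
shortest-cost path #3: 5→3→4→0 push 3 @ unit cost 11 (adds 33)
shortest-cost path #4: 5→3→2→6→7→0 push 9 @ unit cost 12 (adds 108)
total cost = 340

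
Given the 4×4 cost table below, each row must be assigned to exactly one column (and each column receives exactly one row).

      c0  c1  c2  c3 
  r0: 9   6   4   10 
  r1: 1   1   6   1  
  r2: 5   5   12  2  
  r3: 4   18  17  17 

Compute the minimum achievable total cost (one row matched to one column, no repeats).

optimal assignment: row0→col2 (cost 4), row1→col1 (cost 1), row2→col3 (cost 2), row3→col0 (cost 4)
total = 4 + 1 + 2 + 4 = 11

Minimum assignment cost: 11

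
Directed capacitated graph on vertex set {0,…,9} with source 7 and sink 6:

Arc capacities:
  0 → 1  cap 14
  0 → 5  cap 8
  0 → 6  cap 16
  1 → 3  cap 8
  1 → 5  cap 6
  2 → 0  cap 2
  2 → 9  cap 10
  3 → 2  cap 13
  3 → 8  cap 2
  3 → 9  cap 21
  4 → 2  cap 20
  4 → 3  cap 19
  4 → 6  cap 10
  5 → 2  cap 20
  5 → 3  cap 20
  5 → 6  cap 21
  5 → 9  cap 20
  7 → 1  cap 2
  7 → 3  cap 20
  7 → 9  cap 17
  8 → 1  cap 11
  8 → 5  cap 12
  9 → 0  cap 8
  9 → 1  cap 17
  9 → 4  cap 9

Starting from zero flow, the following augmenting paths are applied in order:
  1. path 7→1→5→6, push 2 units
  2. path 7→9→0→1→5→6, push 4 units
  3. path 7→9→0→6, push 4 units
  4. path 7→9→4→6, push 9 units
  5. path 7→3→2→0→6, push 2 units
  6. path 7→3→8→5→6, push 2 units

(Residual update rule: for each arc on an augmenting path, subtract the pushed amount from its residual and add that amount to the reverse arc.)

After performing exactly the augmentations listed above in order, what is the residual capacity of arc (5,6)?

Residual capacity of (5,6): 13

after path 1 (7→1→5→6, push 2): res(5,6)=19
after path 2 (7→9→0→1→5→6, push 4): res(5,6)=15
after path 3 (7→9→0→6, push 4): res(5,6)=15
after path 4 (7→9→4→6, push 9): res(5,6)=15
after path 5 (7→3→2→0→6, push 2): res(5,6)=15
after path 6 (7→3→8→5→6, push 2): res(5,6)=13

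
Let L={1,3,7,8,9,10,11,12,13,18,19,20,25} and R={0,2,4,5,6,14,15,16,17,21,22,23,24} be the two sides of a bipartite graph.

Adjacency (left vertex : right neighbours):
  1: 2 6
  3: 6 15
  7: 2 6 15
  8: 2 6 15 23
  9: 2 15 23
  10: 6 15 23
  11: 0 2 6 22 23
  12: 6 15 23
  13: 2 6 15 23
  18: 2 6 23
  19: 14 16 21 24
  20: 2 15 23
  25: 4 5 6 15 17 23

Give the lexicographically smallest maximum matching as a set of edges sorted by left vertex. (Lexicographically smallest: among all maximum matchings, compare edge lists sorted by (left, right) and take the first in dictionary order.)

Lex-smallest maximum matching: {(1,2), (3,6), (7,15), (8,23), (11,0), (19,14), (25,4)}

|M| = 7 (so the lex-smallest maximum matching has 7 edges)
process left vertices in ascending order; for each, take the smallest-labelled available neighbour that still permits 7 edges overall, or leave it unmatched if none does
lex-smallest matching: {1-2, 3-6, 7-15, 8-23, 11-0, 19-14, 25-4}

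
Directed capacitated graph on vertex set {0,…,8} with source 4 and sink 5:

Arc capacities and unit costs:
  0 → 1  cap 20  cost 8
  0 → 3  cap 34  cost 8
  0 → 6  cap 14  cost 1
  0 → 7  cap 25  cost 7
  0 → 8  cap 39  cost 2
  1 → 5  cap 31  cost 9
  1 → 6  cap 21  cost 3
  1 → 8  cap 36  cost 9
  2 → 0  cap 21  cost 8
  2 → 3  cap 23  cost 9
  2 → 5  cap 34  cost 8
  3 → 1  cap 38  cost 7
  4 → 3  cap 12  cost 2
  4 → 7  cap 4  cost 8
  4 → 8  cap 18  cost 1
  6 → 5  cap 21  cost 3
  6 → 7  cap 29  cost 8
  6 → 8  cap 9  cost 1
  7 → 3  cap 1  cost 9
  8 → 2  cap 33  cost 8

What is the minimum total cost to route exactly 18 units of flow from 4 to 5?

shortest-cost path #1: 4→3→1→6→5 push 12 @ unit cost 15 (adds 180)
shortest-cost path #2: 4→8→2→5 push 6 @ unit cost 17 (adds 102)
total cost = 282

Minimum cost for 18 units: 282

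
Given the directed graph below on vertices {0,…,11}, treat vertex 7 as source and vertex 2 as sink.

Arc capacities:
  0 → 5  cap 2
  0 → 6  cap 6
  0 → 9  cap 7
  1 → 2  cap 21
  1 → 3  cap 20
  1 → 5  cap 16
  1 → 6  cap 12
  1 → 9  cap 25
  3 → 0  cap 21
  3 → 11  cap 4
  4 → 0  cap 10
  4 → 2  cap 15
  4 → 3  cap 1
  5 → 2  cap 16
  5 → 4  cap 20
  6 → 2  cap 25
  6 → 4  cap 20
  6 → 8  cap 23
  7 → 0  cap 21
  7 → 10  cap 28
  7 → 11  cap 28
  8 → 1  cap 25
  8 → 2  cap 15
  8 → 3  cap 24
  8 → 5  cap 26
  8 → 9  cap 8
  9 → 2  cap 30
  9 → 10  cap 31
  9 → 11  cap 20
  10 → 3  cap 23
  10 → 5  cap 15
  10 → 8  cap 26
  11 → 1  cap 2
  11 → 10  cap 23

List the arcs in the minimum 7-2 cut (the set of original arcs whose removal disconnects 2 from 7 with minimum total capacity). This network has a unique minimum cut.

Min-cut arcs: {(0,5), (0,6), (0,9), (10,5), (10,8), (11,1)} (total capacity 58)

augment #1: 7→0→5→2 push 2
augment #2: 7→0→6→2 push 6
augment #3: 7→0→9→2 push 7
augment #4: 7→10→5→2 push 14
augment #5: 7→10→8→2 push 14
augment #6: 7→11→1→2 push 2
augment #7: 7→11→10→8→2 push 1
augment #8: 7→11→10→5→4→2 push 1
augment #9: 7→11→10→8→1→2 push 11
max flow = 58; residual-reachable set from 7 gives S-side
cut edges (S→T): {(0,5), (0,6), (0,9), (10,5), (10,8), (11,1)} total cap 58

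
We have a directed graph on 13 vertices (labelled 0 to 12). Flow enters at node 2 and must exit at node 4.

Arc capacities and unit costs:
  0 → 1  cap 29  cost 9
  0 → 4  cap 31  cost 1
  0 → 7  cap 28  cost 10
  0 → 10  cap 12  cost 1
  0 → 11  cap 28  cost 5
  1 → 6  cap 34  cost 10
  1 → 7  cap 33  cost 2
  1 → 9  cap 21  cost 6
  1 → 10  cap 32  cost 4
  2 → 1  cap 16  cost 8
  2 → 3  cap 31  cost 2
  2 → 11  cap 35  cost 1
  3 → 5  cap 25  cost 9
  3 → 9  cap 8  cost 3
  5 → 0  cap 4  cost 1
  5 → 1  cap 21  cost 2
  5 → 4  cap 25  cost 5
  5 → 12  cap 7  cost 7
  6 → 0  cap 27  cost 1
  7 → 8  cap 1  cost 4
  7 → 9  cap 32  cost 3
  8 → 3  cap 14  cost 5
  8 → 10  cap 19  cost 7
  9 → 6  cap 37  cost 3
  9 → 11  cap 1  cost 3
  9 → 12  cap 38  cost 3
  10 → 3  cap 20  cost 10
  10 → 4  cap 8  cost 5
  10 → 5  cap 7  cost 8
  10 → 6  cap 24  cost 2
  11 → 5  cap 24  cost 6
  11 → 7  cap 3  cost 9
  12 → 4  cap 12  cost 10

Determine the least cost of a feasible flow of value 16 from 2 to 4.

Minimum cost for 16 units: 164

shortest-cost path #1: 2→11→5→0→4 push 4 @ unit cost 9 (adds 36)
shortest-cost path #2: 2→3→9→6→0→4 push 8 @ unit cost 10 (adds 80)
shortest-cost path #3: 2→11→5→4 push 4 @ unit cost 12 (adds 48)
total cost = 164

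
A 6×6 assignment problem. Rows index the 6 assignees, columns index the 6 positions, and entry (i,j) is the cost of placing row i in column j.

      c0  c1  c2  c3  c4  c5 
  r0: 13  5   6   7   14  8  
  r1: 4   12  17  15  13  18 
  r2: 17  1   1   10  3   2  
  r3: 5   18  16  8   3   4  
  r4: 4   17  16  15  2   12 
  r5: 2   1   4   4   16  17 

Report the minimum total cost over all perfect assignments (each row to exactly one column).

Minimum assignment cost: 19

optimal assignment: row0→col3 (cost 7), row1→col0 (cost 4), row2→col2 (cost 1), row3→col5 (cost 4), row4→col4 (cost 2), row5→col1 (cost 1)
total = 7 + 4 + 1 + 4 + 2 + 1 = 19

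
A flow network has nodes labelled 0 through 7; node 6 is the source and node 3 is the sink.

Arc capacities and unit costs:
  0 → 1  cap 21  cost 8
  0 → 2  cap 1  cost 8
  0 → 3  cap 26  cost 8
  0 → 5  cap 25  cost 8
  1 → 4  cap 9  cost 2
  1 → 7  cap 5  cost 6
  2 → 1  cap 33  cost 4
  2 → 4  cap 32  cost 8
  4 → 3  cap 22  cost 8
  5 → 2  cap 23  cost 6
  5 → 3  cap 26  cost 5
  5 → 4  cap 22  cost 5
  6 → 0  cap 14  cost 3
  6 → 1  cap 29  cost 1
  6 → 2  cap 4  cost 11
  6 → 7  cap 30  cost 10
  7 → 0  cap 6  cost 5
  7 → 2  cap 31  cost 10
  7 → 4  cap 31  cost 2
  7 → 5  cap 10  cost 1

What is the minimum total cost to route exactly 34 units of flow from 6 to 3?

Minimum cost for 34 units: 418

shortest-cost path #1: 6→0→3 push 14 @ unit cost 11 (adds 154)
shortest-cost path #2: 6→1→4→3 push 9 @ unit cost 11 (adds 99)
shortest-cost path #3: 6→1→7→5→3 push 5 @ unit cost 13 (adds 65)
shortest-cost path #4: 6→7→5→3 push 5 @ unit cost 16 (adds 80)
shortest-cost path #5: 6→7→4→3 push 1 @ unit cost 20 (adds 20)
total cost = 418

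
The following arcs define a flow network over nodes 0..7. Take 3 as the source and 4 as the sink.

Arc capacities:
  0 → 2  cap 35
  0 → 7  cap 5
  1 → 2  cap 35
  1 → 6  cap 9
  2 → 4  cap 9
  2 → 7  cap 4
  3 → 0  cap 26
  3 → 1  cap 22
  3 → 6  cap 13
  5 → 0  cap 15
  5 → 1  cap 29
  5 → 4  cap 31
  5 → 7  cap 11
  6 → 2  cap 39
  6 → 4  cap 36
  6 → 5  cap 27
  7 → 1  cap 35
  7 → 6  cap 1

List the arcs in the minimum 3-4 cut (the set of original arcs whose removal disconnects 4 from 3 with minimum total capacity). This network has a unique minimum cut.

Min-cut arcs: {(1,6), (2,4), (3,6), (7,6)} (total capacity 32)

augment #1: 3→6→4 push 13
augment #2: 3→0→2→4 push 9
augment #3: 3→1→6→4 push 9
augment #4: 3→0→7→6→4 push 1
max flow = 32; residual-reachable set from 3 gives S-side
cut edges (S→T): {(1,6), (2,4), (3,6), (7,6)} total cap 32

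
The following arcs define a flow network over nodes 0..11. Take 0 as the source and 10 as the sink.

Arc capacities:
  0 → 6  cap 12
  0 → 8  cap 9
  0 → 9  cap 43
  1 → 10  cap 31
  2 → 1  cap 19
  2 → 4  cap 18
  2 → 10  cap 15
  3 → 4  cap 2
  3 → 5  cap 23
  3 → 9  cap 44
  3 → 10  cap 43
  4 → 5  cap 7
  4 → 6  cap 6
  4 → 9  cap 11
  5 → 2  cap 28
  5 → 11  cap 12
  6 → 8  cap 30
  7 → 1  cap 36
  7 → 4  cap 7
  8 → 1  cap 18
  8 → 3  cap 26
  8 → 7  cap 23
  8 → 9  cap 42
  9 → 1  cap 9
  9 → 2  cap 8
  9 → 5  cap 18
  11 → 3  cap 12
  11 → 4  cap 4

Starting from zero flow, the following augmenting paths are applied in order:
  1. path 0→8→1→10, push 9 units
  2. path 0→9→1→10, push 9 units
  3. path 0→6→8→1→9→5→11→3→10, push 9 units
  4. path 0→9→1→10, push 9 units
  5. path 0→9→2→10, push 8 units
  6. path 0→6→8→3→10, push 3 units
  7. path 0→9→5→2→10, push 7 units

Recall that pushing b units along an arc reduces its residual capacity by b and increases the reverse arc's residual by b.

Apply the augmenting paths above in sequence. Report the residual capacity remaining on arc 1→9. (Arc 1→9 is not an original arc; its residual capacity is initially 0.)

Residual capacity of (1,9): 9

after path 1 (0→8→1→10, push 9): res(1,9)=0
after path 2 (0→9→1→10, push 9): res(1,9)=9
after path 3 (0→6→8→1→9→5→11→3→10, push 9): res(1,9)=0
after path 4 (0→9→1→10, push 9): res(1,9)=9
after path 5 (0→9→2→10, push 8): res(1,9)=9
after path 6 (0→6→8→3→10, push 3): res(1,9)=9
after path 7 (0→9→5→2→10, push 7): res(1,9)=9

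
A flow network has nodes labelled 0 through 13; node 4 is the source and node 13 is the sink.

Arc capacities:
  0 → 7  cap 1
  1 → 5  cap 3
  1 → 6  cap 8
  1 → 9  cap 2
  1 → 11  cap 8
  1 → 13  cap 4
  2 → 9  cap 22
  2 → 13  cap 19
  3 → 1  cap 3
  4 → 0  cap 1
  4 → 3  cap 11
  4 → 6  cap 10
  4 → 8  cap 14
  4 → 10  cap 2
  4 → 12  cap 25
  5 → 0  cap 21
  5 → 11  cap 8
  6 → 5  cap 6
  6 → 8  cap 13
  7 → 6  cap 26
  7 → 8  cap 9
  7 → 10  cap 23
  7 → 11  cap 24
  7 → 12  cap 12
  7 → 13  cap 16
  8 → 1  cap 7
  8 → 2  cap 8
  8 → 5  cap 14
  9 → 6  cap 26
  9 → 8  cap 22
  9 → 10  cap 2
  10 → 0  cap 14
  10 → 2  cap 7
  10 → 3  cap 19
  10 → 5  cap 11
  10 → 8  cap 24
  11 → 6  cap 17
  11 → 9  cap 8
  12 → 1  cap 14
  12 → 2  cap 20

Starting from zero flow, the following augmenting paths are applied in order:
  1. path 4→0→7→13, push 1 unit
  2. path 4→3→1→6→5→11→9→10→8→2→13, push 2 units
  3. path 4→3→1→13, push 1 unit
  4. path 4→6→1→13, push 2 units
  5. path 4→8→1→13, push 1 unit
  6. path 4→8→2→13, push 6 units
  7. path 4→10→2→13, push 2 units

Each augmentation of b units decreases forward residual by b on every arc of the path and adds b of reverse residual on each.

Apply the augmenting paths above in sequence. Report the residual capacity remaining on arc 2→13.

Residual capacity of (2,13): 9

after path 1 (4→0→7→13, push 1): res(2,13)=19
after path 2 (4→3→1→6→5→11→9→10→8→2→13, push 2): res(2,13)=17
after path 3 (4→3→1→13, push 1): res(2,13)=17
after path 4 (4→6→1→13, push 2): res(2,13)=17
after path 5 (4→8→1→13, push 1): res(2,13)=17
after path 6 (4→8→2→13, push 6): res(2,13)=11
after path 7 (4→10→2→13, push 2): res(2,13)=9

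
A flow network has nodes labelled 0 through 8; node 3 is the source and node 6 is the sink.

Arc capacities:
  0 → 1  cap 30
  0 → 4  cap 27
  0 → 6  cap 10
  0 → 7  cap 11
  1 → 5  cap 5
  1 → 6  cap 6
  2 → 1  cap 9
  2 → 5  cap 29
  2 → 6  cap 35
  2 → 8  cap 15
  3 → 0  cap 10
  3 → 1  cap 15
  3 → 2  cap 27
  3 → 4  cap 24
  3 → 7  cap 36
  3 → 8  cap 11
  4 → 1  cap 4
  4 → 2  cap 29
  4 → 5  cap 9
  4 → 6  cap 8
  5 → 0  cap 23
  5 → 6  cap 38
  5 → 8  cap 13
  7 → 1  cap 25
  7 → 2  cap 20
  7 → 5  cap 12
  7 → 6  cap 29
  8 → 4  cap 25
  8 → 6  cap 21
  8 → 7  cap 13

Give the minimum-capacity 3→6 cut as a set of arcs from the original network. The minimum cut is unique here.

Min-cut arcs: {(1,5), (1,6), (3,0), (3,2), (3,4), (3,7), (3,8)} (total capacity 119)

augment #1: 3→0→6 push 10
augment #2: 3→1→6 push 6
augment #3: 3→2→6 push 27
augment #4: 3→4→6 push 8
augment #5: 3→7→6 push 29
augment #6: 3→8→6 push 11
augment #7: 3→1→5→6 push 5
augment #8: 3→4→2→6 push 8
augment #9: 3→4→5→6 push 8
augment #10: 3→7→5→6 push 7
max flow = 119; residual-reachable set from 3 gives S-side
cut edges (S→T): {(1,5), (1,6), (3,0), (3,2), (3,4), (3,7), (3,8)} total cap 119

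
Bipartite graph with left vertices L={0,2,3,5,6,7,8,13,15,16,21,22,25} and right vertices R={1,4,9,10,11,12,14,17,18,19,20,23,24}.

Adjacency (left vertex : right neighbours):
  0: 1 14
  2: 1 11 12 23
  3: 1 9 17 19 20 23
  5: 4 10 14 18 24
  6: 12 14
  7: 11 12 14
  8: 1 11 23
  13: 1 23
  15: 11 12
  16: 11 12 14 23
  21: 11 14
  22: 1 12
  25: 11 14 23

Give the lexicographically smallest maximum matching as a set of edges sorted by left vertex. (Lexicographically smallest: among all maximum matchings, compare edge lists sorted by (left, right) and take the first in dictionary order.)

|M| = 7 (so the lex-smallest maximum matching has 7 edges)
process left vertices in ascending order; for each, take the smallest-labelled available neighbour that still permits 7 edges overall, or leave it unmatched if none does
lex-smallest matching: {0-1, 2-11, 3-9, 5-4, 6-12, 7-14, 8-23}

Lex-smallest maximum matching: {(0,1), (2,11), (3,9), (5,4), (6,12), (7,14), (8,23)}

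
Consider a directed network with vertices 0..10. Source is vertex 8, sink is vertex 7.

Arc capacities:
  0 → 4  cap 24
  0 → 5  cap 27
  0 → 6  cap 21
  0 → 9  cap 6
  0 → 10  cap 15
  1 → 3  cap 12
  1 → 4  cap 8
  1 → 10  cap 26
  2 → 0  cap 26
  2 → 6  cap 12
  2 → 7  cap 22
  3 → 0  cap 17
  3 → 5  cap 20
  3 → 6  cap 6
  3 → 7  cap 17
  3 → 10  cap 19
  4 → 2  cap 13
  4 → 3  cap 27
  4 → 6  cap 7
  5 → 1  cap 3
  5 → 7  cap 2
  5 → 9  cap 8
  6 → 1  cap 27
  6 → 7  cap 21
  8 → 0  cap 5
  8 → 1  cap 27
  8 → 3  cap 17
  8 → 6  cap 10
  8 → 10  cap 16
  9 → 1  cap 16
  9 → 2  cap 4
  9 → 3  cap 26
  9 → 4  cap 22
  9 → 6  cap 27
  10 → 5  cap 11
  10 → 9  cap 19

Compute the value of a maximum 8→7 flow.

Maximum flow value: 57

augment #1: 8→3→7 bottleneck 17, total now 17
augment #2: 8→6→7 bottleneck 10, total now 27
augment #3: 8→0→5→7 bottleneck 2, total now 29
augment #4: 8→0→6→7 bottleneck 3, total now 32
augment #5: 8→1→3→6→7 bottleneck 6, total now 38
augment #6: 8→1→4→2→7 bottleneck 8, total now 46
augment #7: 8→10→9→2→7 bottleneck 4, total now 50
augment #8: 8→10→9→6→7 bottleneck 2, total now 52
augment #9: 8→10→9→4→2→7 bottleneck 5, total now 57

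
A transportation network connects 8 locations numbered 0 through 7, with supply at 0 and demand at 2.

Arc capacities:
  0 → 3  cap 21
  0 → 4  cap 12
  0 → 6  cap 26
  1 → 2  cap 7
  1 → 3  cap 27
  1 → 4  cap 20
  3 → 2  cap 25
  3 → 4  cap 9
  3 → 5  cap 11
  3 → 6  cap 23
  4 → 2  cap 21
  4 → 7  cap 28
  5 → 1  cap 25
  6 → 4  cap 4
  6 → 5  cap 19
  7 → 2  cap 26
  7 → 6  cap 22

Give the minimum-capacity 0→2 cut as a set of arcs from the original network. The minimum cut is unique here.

augment #1: 0→3→2 push 21
augment #2: 0→4→2 push 12
augment #3: 0→6→4→2 push 4
augment #4: 0→6→5→1→2 push 7
augment #5: 0→6→5→1→3→2 push 4
augment #6: 0→6→5→1→4→2 push 5
augment #7: 0→6→5→1→4→7→2 push 3
max flow = 56; residual-reachable set from 0 gives S-side
cut edges (S→T): {(0,3), (0,4), (6,4), (6,5)} total cap 56

Min-cut arcs: {(0,3), (0,4), (6,4), (6,5)} (total capacity 56)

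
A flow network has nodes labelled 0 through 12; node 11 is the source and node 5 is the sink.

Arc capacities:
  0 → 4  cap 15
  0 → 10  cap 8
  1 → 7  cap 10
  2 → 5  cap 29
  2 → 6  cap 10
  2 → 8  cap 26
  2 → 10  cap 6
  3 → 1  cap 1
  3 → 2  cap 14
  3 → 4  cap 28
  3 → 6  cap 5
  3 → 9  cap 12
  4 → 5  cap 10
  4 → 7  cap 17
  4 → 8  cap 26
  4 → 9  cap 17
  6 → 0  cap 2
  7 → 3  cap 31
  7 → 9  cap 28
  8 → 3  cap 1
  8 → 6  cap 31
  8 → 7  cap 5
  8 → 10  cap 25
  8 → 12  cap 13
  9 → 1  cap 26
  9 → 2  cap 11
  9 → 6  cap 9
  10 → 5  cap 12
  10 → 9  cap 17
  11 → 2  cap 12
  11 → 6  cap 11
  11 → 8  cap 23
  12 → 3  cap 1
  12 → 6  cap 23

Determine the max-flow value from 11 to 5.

Maximum flow value: 37

augment #1: 11→2→5 bottleneck 12, total now 12
augment #2: 11→8→10→5 bottleneck 12, total now 24
augment #3: 11→6→0→4→5 bottleneck 2, total now 26
augment #4: 11→8→3→2→5 bottleneck 1, total now 27
augment #5: 11→8→7→3→2→5 bottleneck 5, total now 32
augment #6: 11→8→10→9→2→5 bottleneck 5, total now 37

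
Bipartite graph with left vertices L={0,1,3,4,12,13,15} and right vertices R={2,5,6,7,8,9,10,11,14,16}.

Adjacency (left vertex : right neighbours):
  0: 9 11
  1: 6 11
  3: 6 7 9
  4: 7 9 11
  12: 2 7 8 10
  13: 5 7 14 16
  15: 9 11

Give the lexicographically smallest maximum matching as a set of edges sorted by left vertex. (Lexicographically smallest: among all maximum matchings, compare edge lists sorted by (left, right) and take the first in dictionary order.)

Lex-smallest maximum matching: {(0,9), (1,6), (3,7), (4,11), (12,2), (13,5)}

|M| = 6 (so the lex-smallest maximum matching has 6 edges)
process left vertices in ascending order; for each, take the smallest-labelled available neighbour that still permits 6 edges overall, or leave it unmatched if none does
lex-smallest matching: {0-9, 1-6, 3-7, 4-11, 12-2, 13-5}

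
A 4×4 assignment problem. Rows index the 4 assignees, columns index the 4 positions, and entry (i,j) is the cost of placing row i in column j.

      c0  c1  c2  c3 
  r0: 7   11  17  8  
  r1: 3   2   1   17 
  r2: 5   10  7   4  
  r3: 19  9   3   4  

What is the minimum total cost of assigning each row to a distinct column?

optimal assignment: row0→col0 (cost 7), row1→col1 (cost 2), row2→col3 (cost 4), row3→col2 (cost 3)
total = 7 + 2 + 4 + 3 = 16

Minimum assignment cost: 16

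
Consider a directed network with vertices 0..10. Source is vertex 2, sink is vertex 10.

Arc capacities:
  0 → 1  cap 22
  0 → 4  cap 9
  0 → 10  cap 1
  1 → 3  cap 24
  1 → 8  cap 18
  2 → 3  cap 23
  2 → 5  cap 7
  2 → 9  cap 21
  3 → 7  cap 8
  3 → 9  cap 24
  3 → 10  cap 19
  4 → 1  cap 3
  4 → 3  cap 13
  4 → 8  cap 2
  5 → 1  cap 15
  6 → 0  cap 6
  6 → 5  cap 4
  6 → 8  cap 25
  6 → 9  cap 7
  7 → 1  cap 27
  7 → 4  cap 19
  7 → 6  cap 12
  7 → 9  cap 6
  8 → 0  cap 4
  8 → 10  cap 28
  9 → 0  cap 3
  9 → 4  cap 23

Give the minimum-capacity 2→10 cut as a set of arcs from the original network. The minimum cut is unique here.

augment #1: 2→3→10 push 19
augment #2: 2→9→0→10 push 1
augment #3: 2→5→1→8→10 push 7
augment #4: 2→9→4→8→10 push 2
augment #5: 2→3→7→1→8→10 push 4
augment #6: 2→9→0→1→8→10 push 2
augment #7: 2→9→4→1→8→10 push 3
augment #8: 2→9→4→3→7→1→8→10 push 2
augment #9: 2→9→4→3→7→6→8→10 push 2
max flow = 42; residual-reachable set from 2 gives S-side
cut edges (S→T): {(2,5), (3,7), (3,10), (4,1), (4,8), (9,0)} total cap 42

Min-cut arcs: {(2,5), (3,7), (3,10), (4,1), (4,8), (9,0)} (total capacity 42)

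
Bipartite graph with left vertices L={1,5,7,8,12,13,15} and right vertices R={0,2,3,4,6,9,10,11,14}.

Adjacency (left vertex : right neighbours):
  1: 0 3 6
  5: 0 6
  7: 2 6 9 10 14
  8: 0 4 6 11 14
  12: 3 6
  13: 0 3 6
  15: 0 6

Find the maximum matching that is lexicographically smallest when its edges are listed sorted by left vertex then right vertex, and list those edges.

Lex-smallest maximum matching: {(1,0), (5,6), (7,2), (8,4), (12,3)}

|M| = 5 (so the lex-smallest maximum matching has 5 edges)
process left vertices in ascending order; for each, take the smallest-labelled available neighbour that still permits 5 edges overall, or leave it unmatched if none does
lex-smallest matching: {1-0, 5-6, 7-2, 8-4, 12-3}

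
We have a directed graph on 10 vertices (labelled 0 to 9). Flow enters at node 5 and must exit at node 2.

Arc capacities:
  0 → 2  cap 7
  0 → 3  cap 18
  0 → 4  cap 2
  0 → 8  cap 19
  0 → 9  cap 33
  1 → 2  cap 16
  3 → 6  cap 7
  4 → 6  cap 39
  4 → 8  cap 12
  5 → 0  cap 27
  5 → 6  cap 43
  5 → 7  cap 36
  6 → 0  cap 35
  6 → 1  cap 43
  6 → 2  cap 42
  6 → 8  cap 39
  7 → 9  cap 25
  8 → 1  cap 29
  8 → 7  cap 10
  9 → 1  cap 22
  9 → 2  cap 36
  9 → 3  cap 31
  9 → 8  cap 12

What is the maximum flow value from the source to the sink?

augment #1: 5→0→2 bottleneck 7, total now 7
augment #2: 5→6→2 bottleneck 42, total now 49
augment #3: 5→0→9→2 bottleneck 20, total now 69
augment #4: 5→6→1→2 bottleneck 1, total now 70
augment #5: 5→7→9→2 bottleneck 16, total now 86
augment #6: 5→7→9→1→2 bottleneck 9, total now 95

Maximum flow value: 95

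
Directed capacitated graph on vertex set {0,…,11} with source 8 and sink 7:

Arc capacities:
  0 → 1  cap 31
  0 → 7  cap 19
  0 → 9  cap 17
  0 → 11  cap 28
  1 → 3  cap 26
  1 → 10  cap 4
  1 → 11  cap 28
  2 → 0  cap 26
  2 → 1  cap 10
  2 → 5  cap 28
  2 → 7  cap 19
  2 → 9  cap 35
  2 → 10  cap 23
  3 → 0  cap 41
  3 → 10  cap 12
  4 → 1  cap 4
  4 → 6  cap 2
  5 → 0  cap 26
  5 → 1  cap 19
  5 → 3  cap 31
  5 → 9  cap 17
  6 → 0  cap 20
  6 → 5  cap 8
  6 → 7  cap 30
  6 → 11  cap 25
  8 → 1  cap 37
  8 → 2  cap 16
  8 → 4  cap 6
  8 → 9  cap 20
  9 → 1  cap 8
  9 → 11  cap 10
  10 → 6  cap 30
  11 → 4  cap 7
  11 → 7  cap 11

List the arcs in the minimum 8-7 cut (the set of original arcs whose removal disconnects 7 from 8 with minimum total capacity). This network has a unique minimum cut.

augment #1: 8→2→7 push 16
augment #2: 8→1→11→7 push 11
augment #3: 8→4→6→7 push 2
augment #4: 8→1→3→0→7 push 19
augment #5: 8→1→10→6→7 push 4
augment #6: 8→1→3→10→6→7 push 3
augment #7: 8→4→1→3→10→6→7 push 4
max flow = 59; residual-reachable set from 8 gives S-side
cut edges (S→T): {(1,3), (1,10), (4,6), (8,2), (11,7)} total cap 59

Min-cut arcs: {(1,3), (1,10), (4,6), (8,2), (11,7)} (total capacity 59)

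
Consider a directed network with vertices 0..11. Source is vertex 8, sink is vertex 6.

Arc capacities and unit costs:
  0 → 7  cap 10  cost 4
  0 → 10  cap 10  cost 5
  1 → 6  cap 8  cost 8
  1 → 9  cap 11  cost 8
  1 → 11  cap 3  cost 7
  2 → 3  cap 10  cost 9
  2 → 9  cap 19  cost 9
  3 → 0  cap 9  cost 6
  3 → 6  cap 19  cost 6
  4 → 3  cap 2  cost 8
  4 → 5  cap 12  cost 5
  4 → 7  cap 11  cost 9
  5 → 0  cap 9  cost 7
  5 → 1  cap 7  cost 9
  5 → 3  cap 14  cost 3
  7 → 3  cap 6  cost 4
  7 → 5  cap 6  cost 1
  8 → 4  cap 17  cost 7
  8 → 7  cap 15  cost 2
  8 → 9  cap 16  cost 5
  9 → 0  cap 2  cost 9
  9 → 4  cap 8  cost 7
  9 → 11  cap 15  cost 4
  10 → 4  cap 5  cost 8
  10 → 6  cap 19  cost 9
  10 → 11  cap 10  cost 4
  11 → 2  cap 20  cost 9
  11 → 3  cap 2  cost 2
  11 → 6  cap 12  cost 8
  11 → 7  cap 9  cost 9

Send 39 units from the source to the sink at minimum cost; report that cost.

Minimum cost for 39 units: 717

shortest-cost path #1: 8→7→3→6 push 6 @ unit cost 12 (adds 72)
shortest-cost path #2: 8→7→5→3→6 push 6 @ unit cost 12 (adds 72)
shortest-cost path #3: 8→9→11→6 push 12 @ unit cost 17 (adds 204)
shortest-cost path #4: 8→9→11→3→6 push 2 @ unit cost 17 (adds 34)
shortest-cost path #5: 8→4→3→6 push 2 @ unit cost 21 (adds 42)
shortest-cost path #6: 8→4→5→3→6 push 3 @ unit cost 21 (adds 63)
shortest-cost path #7: 8→9→0→10→6 push 2 @ unit cost 28 (adds 56)
shortest-cost path #8: 8→4→5→1→6 push 6 @ unit cost 29 (adds 174)
total cost = 717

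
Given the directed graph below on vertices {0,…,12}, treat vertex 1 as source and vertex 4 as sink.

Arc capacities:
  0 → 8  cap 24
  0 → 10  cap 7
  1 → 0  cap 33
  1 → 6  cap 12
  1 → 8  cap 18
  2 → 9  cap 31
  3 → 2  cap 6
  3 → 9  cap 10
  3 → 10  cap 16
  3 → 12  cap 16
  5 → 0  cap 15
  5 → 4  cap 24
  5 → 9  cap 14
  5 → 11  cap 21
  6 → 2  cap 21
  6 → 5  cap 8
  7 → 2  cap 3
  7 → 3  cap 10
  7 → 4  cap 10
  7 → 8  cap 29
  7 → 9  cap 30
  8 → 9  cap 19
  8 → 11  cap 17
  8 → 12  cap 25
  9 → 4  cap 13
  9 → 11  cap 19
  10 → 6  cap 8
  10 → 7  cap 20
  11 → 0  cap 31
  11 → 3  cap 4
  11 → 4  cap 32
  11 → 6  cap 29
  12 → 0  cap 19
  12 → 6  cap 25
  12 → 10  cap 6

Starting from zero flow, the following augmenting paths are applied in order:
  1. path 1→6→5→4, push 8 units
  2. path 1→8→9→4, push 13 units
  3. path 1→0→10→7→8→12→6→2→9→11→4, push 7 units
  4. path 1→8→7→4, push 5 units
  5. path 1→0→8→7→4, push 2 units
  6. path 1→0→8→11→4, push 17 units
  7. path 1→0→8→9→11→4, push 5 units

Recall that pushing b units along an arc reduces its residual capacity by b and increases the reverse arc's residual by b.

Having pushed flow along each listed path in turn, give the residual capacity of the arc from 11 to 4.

after path 1 (1→6→5→4, push 8): res(11,4)=32
after path 2 (1→8→9→4, push 13): res(11,4)=32
after path 3 (1→0→10→7→8→12→6→2→9→11→4, push 7): res(11,4)=25
after path 4 (1→8→7→4, push 5): res(11,4)=25
after path 5 (1→0→8→7→4, push 2): res(11,4)=25
after path 6 (1→0→8→11→4, push 17): res(11,4)=8
after path 7 (1→0→8→9→11→4, push 5): res(11,4)=3

Residual capacity of (11,4): 3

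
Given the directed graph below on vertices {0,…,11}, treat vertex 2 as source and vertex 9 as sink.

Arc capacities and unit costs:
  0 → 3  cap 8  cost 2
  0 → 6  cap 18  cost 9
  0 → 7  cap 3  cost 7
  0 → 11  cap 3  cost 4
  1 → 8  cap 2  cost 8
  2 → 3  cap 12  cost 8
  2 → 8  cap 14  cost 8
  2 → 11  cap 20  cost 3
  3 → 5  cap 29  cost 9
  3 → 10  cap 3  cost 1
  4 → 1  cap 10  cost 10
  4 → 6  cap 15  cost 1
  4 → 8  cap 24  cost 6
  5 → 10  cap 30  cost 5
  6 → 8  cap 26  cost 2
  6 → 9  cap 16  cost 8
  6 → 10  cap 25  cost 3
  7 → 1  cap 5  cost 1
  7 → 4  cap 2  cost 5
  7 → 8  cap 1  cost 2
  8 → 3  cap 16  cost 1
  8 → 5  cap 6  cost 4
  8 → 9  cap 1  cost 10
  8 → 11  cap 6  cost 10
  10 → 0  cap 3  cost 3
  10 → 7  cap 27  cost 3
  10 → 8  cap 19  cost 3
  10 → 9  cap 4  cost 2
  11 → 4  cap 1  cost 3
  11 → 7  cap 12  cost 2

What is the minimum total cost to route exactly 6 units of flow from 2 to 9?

Minimum cost for 6 units: 81

shortest-cost path #1: 2→3→10→9 push 3 @ unit cost 11 (adds 33)
shortest-cost path #2: 2→11→4→6→10→9 push 1 @ unit cost 12 (adds 12)
shortest-cost path #3: 2→11→7→8→9 push 1 @ unit cost 17 (adds 17)
shortest-cost path #4: 2→11→7→4→6→9 push 1 @ unit cost 19 (adds 19)
total cost = 81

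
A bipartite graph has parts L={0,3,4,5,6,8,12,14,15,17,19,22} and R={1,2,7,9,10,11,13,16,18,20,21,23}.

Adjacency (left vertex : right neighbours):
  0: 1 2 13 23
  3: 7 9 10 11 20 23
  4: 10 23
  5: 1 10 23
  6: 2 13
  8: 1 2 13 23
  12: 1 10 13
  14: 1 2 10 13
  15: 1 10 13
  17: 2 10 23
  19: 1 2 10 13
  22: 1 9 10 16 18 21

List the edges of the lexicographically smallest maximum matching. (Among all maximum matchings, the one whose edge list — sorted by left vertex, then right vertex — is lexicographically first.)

Lex-smallest maximum matching: {(0,1), (3,7), (4,10), (5,23), (6,2), (8,13), (22,9)}

|M| = 7 (so the lex-smallest maximum matching has 7 edges)
process left vertices in ascending order; for each, take the smallest-labelled available neighbour that still permits 7 edges overall, or leave it unmatched if none does
lex-smallest matching: {0-1, 3-7, 4-10, 5-23, 6-2, 8-13, 22-9}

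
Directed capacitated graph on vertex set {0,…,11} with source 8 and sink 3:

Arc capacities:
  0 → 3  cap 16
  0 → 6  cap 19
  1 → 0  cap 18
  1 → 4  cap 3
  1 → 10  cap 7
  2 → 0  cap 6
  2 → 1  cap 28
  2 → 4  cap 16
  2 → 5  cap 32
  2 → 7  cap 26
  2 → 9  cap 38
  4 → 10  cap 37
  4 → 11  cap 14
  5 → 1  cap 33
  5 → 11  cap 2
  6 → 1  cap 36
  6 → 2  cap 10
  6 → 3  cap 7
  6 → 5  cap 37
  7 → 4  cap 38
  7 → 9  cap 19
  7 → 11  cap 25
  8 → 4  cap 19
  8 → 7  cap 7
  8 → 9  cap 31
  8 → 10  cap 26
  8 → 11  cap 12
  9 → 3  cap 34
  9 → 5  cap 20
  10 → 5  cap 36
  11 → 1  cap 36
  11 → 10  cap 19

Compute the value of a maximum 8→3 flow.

augment #1: 8→9→3 bottleneck 31, total now 31
augment #2: 8→7→9→3 bottleneck 3, total now 34
augment #3: 8→11→1→0→3 bottleneck 12, total now 46
augment #4: 8→4→11→1→0→3 bottleneck 4, total now 50
augment #5: 8→4→11→1→0→6→3 bottleneck 2, total now 52

Maximum flow value: 52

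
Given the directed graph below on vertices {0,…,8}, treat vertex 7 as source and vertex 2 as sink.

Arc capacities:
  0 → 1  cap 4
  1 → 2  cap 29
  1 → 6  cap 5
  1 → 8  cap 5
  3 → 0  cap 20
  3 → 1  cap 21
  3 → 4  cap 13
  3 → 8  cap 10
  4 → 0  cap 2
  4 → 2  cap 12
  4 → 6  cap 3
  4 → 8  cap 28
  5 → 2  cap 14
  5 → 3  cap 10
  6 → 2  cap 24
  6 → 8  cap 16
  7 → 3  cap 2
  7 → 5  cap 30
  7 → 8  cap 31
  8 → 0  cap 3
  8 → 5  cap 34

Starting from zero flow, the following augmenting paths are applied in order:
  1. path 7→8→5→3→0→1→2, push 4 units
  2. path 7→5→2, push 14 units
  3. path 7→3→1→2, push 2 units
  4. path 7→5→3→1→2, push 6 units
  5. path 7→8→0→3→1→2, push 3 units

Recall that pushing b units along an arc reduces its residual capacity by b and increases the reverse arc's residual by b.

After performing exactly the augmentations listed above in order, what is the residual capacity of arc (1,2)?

Residual capacity of (1,2): 14

after path 1 (7→8→5→3→0→1→2, push 4): res(1,2)=25
after path 2 (7→5→2, push 14): res(1,2)=25
after path 3 (7→3→1→2, push 2): res(1,2)=23
after path 4 (7→5→3→1→2, push 6): res(1,2)=17
after path 5 (7→8→0→3→1→2, push 3): res(1,2)=14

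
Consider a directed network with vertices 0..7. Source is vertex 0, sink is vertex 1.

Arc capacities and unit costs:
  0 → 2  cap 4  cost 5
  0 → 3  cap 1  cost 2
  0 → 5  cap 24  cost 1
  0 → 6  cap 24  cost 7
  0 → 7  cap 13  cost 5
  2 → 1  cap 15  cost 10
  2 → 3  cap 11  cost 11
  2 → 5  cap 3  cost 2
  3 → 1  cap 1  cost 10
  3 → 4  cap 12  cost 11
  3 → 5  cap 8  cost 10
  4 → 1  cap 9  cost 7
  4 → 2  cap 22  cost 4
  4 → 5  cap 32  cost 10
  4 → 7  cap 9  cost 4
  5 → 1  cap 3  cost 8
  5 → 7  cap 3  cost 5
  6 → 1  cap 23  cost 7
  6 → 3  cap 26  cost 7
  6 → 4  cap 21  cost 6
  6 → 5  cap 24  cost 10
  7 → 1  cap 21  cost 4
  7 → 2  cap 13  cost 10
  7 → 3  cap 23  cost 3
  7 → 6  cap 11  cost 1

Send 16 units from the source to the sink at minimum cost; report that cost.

Minimum cost for 16 units: 144

shortest-cost path #1: 0→5→1 push 3 @ unit cost 9 (adds 27)
shortest-cost path #2: 0→7→1 push 13 @ unit cost 9 (adds 117)
total cost = 144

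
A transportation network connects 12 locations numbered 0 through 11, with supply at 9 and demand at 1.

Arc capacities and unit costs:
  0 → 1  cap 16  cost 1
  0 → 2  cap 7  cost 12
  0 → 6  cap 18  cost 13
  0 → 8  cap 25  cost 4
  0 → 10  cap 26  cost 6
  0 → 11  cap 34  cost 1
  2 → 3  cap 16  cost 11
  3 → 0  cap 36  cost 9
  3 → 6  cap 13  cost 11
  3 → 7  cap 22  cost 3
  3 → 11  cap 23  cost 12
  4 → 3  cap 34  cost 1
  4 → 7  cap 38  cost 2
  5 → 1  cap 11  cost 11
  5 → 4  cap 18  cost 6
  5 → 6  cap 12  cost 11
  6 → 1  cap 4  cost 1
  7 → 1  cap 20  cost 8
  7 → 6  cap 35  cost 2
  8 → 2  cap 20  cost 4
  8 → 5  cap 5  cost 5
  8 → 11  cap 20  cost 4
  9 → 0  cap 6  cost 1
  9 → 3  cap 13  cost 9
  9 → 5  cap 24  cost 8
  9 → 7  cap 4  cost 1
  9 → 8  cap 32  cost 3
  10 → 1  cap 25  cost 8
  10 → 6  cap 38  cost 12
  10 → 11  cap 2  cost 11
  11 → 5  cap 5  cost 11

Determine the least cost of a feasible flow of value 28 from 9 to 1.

shortest-cost path #1: 9→0→1 push 6 @ unit cost 2 (adds 12)
shortest-cost path #2: 9→7→6→1 push 4 @ unit cost 4 (adds 16)
shortest-cost path #3: 9→5→1 push 11 @ unit cost 19 (adds 209)
shortest-cost path #4: 9→3→0→1 push 7 @ unit cost 19 (adds 133)
total cost = 370

Minimum cost for 28 units: 370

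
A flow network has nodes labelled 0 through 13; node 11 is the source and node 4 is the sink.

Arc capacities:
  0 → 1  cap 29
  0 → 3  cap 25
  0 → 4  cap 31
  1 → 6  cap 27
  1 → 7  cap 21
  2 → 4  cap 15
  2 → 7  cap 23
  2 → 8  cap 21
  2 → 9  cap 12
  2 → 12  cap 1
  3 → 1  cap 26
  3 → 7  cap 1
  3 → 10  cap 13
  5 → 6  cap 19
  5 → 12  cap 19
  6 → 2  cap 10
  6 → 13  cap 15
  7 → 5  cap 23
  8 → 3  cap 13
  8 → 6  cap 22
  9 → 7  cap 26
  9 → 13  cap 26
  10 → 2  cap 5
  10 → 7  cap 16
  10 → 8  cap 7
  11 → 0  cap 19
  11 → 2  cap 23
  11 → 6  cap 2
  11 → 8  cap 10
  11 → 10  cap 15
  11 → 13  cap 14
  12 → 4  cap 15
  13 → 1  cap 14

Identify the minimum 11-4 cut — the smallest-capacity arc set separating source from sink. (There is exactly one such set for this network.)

augment #1: 11→0→4 push 19
augment #2: 11→2→4 push 15
augment #3: 11→2→12→4 push 1
augment #4: 11→2→7→5→12→4 push 7
augment #5: 11→10→7→5→12→4 push 7
max flow = 49; residual-reachable set from 11 gives S-side
cut edges (S→T): {(2,4), (11,0), (12,4)} total cap 49

Min-cut arcs: {(2,4), (11,0), (12,4)} (total capacity 49)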